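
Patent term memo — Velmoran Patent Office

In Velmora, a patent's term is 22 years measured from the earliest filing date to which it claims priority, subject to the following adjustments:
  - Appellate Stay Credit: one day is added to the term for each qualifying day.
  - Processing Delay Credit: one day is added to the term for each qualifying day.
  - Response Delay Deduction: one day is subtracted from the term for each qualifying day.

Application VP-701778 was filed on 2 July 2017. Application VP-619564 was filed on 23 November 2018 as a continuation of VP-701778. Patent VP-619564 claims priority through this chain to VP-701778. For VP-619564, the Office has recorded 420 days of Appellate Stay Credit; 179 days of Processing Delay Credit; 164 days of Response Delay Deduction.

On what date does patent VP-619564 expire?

September 9, 2040

Earliest priority filing: 2 July 2017.
Base term: 2 July 2017 + 22 years → 2 July 2039.
Appellate Stay Credit: +420 days → 25 August 2040.
Processing Delay Credit: +179 days → 20 February 2041.
Response Delay Deduction: −164 days → 9 September 2040.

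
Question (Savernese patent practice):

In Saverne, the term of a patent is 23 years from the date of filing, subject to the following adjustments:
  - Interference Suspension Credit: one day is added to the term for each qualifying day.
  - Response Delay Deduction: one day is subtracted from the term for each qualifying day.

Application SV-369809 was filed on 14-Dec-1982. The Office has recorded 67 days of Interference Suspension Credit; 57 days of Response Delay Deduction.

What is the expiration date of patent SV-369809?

Base term: filing date + 23 years → 14 December 2005.
Interference Suspension Credit: +67 days → 19 February 2006.
Response Delay Deduction: −57 days → 24 December 2005.

2005-12-24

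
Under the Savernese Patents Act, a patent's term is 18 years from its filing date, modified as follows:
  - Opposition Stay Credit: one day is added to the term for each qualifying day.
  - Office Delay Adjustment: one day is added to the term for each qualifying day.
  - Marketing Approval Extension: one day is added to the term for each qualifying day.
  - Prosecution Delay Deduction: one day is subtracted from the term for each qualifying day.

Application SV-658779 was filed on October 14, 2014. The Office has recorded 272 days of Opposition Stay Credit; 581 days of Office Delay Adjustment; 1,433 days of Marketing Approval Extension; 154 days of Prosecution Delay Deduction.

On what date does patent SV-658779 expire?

2038-08-16

Base term: filing date + 18 years → 14 October 2032.
Opposition Stay Credit: +272 days → 13 July 2033.
Office Delay Adjustment: +581 days → 14 February 2035.
Marketing Approval Extension: +1433 days → 17 January 2039.
Prosecution Delay Deduction: −154 days → 16 August 2038.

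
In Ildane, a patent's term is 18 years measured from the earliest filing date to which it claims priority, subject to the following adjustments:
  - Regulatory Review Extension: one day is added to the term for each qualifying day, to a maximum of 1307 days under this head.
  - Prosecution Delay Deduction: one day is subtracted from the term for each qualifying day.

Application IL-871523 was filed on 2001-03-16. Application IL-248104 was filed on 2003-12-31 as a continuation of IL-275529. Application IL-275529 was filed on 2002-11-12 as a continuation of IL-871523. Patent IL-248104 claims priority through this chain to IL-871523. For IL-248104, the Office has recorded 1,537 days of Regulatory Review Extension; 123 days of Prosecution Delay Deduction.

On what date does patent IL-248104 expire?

Earliest priority filing: 16 March 2001.
Base term: 16 March 2001 + 18 years → 16 March 2019.
Regulatory Review Extension: 1537 days claimed exceeds the 1307-day cap, so +1307 days → 13 October 2022.
Prosecution Delay Deduction: −123 days → 12 June 2022.

June 12, 2022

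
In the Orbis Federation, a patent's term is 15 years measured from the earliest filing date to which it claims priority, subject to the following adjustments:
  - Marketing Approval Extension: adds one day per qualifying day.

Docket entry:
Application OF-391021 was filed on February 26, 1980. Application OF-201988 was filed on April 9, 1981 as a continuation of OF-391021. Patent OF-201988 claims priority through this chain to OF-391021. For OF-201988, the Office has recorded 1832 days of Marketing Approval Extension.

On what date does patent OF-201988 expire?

2000-03-03

Earliest priority filing: 26 February 1980.
Base term: 26 February 1980 + 15 years → 26 February 1995.
Marketing Approval Extension: +1832 days → 3 March 2000.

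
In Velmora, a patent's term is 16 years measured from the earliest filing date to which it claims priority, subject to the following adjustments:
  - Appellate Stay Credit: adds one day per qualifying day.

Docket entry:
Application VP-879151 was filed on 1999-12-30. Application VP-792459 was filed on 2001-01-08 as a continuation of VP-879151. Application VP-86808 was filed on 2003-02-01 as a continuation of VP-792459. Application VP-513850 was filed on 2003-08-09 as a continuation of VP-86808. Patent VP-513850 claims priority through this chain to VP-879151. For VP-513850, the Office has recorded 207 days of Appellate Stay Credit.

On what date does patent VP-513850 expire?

July 24, 2016

Earliest priority filing: 30 December 1999.
Base term: 30 December 1999 + 16 years → 30 December 2015.
Appellate Stay Credit: +207 days → 24 July 2016.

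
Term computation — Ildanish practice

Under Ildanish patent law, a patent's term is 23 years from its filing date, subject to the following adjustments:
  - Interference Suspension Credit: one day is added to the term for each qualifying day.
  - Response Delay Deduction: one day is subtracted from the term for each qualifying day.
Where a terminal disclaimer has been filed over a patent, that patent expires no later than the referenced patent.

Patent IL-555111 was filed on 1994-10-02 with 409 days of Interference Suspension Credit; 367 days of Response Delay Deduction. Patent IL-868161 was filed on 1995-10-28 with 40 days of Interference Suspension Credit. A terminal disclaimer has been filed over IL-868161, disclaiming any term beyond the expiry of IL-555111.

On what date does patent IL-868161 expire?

November 13, 2017

Natural term of IL-868161:
  Base: filing + 23 years → 28 October 2018.
  Interference Suspension Credit: +40 days → 7 December 2018.
Expiry of referenced patent IL-555111:
  Base: filing + 23 years → 2 October 2017.
  Interference Suspension Credit: +409 days → 15 November 2018.
  Response Delay Deduction: −367 days → 13 November 2017.
Terminal disclaimer: IL-868161 expires on the earlier of 7 December 2018 and 13 November 2017.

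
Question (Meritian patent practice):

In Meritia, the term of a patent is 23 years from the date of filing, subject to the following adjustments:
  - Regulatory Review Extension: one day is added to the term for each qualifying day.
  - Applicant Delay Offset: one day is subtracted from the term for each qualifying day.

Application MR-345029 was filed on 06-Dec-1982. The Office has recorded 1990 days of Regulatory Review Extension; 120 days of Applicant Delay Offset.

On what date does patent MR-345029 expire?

2011-01-19

Base term: filing date + 23 years → 6 December 2005.
Regulatory Review Extension: +1990 days → 19 May 2011.
Applicant Delay Offset: −120 days → 19 January 2011.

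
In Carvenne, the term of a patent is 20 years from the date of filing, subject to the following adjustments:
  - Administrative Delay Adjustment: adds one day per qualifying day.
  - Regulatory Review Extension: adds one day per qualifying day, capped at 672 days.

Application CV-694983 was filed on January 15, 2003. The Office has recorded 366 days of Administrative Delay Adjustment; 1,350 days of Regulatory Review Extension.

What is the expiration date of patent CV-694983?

Base term: filing date + 20 years → 15 January 2023.
Administrative Delay Adjustment: +366 days → 16 January 2024.
Regulatory Review Extension: 1350 days claimed exceeds the 672-day cap, so +672 days → 18 November 2025.

November 18, 2025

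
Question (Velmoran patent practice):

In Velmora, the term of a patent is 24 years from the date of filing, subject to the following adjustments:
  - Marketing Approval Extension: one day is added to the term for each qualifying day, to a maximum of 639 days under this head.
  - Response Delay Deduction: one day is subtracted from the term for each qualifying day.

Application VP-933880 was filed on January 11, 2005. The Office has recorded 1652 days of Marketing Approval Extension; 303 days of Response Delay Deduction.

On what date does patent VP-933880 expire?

Base term: filing date + 24 years → 11 January 2029.
Marketing Approval Extension: 1652 days claimed exceeds the 639-day cap, so +639 days → 12 October 2030.
Response Delay Deduction: −303 days → 13 December 2029.

December 13, 2029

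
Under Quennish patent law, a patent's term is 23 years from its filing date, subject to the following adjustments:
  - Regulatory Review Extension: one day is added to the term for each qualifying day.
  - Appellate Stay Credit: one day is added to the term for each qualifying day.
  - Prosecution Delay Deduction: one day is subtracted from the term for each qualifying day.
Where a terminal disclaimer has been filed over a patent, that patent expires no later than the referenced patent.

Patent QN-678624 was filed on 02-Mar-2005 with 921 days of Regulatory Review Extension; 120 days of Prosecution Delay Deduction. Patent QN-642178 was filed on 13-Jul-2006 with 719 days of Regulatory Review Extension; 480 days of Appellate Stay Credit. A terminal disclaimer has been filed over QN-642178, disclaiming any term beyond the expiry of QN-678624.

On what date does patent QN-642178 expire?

Natural term of QN-642178:
  Base: filing + 23 years → 13 July 2029.
  Regulatory Review Extension: +719 days → 2 July 2031.
  Appellate Stay Credit: +480 days → 24 October 2032.
Expiry of referenced patent QN-678624:
  Base: filing + 23 years → 2 March 2028.
  Regulatory Review Extension: +921 days → 9 September 2030.
  Prosecution Delay Deduction: −120 days → 12 May 2030.
Terminal disclaimer: QN-642178 expires on the earlier of 24 October 2032 and 12 May 2030.

2030-05-12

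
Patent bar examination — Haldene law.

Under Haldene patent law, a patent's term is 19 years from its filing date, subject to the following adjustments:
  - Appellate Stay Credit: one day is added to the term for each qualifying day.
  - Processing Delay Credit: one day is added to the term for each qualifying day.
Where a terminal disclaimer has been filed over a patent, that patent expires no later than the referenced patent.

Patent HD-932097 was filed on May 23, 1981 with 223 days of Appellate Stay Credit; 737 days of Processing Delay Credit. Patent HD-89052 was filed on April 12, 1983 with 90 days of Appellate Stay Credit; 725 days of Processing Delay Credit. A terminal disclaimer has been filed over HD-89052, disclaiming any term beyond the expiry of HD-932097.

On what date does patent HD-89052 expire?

Natural term of HD-89052:
  Base: filing + 19 years → 12 April 2002.
  Appellate Stay Credit: +90 days → 11 July 2002.
  Processing Delay Credit: +725 days → 5 July 2004.
Expiry of referenced patent HD-932097:
  Base: filing + 19 years → 23 May 2000.
  Appellate Stay Credit: +223 days → 1 January 2001.
  Processing Delay Credit: +737 days → 8 January 2003.
Terminal disclaimer: HD-89052 expires on the earlier of 5 July 2004 and 8 January 2003.

January 8, 2003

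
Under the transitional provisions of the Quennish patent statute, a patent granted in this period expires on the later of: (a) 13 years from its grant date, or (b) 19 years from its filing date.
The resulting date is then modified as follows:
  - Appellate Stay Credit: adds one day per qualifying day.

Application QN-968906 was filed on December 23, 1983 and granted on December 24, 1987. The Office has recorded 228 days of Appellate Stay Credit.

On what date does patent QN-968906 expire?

(a) grant + 13 years → 24 December 2000.
(b) filing + 19 years → 23 December 2002.
Later of the two: 23 December 2002.
Appellate Stay Credit: +228 days → 8 August 2003.

2003-08-08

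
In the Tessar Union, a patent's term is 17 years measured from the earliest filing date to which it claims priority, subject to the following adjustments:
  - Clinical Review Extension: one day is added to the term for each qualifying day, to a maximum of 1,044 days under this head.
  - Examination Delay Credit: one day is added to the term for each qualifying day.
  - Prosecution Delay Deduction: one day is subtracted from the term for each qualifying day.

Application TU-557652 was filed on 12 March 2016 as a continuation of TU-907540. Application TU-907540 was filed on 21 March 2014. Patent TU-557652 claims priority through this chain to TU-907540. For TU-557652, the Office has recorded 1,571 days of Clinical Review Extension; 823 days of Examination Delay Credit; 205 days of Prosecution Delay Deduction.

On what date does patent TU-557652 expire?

2035-10-08

Earliest priority filing: 21 March 2014.
Base term: 21 March 2014 + 17 years → 21 March 2031.
Clinical Review Extension: 1571 days claimed exceeds the 1044-day cap, so +1044 days → 28 January 2034.
Examination Delay Credit: +823 days → 30 April 2036.
Prosecution Delay Deduction: −205 days → 8 October 2035.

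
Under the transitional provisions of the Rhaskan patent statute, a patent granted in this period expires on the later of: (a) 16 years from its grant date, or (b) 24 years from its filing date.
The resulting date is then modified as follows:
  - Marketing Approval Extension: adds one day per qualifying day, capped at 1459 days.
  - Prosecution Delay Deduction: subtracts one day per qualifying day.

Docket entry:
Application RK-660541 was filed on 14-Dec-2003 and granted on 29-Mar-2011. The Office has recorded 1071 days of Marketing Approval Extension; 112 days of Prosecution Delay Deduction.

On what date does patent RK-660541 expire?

(a) grant + 16 years → 29 March 2027.
(b) filing + 24 years → 14 December 2027.
Later of the two: 14 December 2027.
Marketing Approval Extension: 1071 days (within the 1459-day cap) → +1071 days → 19 November 2030.
Prosecution Delay Deduction: −112 days → 30 July 2030.

July 30, 2030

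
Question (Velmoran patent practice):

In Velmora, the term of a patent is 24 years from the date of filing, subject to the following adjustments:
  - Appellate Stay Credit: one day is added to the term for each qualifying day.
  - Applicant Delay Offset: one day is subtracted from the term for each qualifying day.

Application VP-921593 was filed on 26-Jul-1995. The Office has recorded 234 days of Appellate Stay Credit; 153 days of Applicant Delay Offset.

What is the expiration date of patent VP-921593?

2019-10-15

Base term: filing date + 24 years → 26 July 2019.
Appellate Stay Credit: +234 days → 16 March 2020.
Applicant Delay Offset: −153 days → 15 October 2019.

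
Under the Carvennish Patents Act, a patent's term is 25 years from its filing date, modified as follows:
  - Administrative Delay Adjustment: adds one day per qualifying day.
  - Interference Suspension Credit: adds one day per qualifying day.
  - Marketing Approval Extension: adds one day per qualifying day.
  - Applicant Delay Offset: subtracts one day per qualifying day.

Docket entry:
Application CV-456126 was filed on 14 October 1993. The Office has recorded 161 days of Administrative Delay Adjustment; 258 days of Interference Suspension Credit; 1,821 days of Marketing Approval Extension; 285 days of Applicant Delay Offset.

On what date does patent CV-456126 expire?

February 20, 2024

Base term: filing date + 25 years → 14 October 2018.
Administrative Delay Adjustment: +161 days → 24 March 2019.
Interference Suspension Credit: +258 days → 7 December 2019.
Marketing Approval Extension: +1821 days → 1 December 2024.
Applicant Delay Offset: −285 days → 20 February 2024.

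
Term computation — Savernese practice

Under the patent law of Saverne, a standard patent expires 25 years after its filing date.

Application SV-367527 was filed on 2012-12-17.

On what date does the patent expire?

December 17, 2037

Filing date + 25 years → 17 December 2037.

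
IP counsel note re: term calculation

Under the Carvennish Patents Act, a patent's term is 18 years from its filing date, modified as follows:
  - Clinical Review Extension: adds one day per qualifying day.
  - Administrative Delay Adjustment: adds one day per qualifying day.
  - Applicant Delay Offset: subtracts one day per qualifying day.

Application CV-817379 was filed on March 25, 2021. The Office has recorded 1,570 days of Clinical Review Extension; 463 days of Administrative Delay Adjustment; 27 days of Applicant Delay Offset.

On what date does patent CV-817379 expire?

2044-09-20

Base term: filing date + 18 years → 25 March 2039.
Clinical Review Extension: +1570 days → 12 July 2043.
Administrative Delay Adjustment: +463 days → 17 October 2044.
Applicant Delay Offset: −27 days → 20 September 2044.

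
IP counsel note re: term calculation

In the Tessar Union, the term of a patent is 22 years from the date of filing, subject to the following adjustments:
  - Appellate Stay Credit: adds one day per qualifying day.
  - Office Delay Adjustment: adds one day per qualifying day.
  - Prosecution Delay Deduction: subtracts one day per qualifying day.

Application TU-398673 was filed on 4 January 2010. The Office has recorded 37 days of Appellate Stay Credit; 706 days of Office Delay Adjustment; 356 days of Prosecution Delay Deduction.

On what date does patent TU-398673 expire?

2033-01-25

Base term: filing date + 22 years → 4 January 2032.
Appellate Stay Credit: +37 days → 10 February 2032.
Office Delay Adjustment: +706 days → 16 January 2034.
Prosecution Delay Deduction: −356 days → 25 January 2033.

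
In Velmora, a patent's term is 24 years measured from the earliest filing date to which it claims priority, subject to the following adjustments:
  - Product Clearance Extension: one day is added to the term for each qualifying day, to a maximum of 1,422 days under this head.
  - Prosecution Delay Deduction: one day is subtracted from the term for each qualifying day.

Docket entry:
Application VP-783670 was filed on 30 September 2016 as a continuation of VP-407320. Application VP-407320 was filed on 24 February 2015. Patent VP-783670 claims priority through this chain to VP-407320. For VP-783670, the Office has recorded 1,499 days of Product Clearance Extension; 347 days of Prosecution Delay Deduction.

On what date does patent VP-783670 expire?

Earliest priority filing: 24 February 2015.
Base term: 24 February 2015 + 24 years → 24 February 2039.
Product Clearance Extension: 1499 days claimed exceeds the 1422-day cap, so +1422 days → 16 January 2043.
Prosecution Delay Deduction: −347 days → 3 February 2042.

2042-02-03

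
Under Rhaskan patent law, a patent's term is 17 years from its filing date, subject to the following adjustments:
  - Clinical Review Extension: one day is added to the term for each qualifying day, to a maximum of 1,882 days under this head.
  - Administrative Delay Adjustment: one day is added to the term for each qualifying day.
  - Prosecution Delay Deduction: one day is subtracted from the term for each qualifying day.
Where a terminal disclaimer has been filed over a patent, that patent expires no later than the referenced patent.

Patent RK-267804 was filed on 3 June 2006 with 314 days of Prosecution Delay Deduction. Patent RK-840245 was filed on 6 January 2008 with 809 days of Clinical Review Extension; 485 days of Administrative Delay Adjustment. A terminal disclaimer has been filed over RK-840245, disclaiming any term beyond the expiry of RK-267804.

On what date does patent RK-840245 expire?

Natural term of RK-840245:
  Base: filing + 17 years → 6 January 2025.
  Clinical Review Extension: 809 days (within the 1882-day cap) → +809 days → 26 March 2027.
  Administrative Delay Adjustment: +485 days → 23 July 2028.
Expiry of referenced patent RK-267804:
  Base: filing + 17 years → 3 June 2023.
  Prosecution Delay Deduction: −314 days → 24 July 2022.
Terminal disclaimer: RK-840245 expires on the earlier of 23 July 2028 and 24 July 2022.

July 24, 2022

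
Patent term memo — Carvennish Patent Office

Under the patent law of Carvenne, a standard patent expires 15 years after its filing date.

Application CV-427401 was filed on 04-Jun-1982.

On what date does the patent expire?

June 4, 1997

Filing date + 15 years → 4 June 1997.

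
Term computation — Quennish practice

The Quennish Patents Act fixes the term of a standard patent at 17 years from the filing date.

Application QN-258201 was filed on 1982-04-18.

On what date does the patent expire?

Filing date + 17 years → 18 April 1999.

1999-04-18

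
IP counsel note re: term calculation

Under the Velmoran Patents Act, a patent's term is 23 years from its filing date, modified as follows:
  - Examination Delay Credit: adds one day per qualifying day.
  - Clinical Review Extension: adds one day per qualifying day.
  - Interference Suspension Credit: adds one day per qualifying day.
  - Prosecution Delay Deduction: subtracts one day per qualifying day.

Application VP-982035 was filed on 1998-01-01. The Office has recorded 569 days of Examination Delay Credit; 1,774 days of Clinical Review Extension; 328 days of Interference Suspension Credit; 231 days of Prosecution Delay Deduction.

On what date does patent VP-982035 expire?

2027-09-07

Base term: filing date + 23 years → 1 January 2021.
Examination Delay Credit: +569 days → 24 July 2022.
Clinical Review Extension: +1774 days → 2 June 2027.
Interference Suspension Credit: +328 days → 25 April 2028.
Prosecution Delay Deduction: −231 days → 7 September 2027.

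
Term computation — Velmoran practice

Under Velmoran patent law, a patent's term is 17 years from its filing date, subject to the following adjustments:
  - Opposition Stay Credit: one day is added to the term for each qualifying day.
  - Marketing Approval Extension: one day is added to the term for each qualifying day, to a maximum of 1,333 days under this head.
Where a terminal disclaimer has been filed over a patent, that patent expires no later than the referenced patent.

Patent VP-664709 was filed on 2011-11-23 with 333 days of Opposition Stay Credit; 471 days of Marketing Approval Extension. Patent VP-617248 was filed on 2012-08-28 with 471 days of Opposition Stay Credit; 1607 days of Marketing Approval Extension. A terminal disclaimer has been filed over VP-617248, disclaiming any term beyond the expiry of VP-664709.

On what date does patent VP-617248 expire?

2031-02-05

Natural term of VP-617248:
  Base: filing + 17 years → 28 August 2029.
  Opposition Stay Credit: +471 days → 12 December 2030.
  Marketing Approval Extension: 1607 days claimed exceeds the 1333-day cap, so +1333 days → 6 August 2034.
Expiry of referenced patent VP-664709:
  Base: filing + 17 years → 23 November 2028.
  Opposition Stay Credit: +333 days → 22 October 2029.
  Marketing Approval Extension: 471 days (within the 1333-day cap) → +471 days → 5 February 2031.
Terminal disclaimer: VP-617248 expires on the earlier of 6 August 2034 and 5 February 2031.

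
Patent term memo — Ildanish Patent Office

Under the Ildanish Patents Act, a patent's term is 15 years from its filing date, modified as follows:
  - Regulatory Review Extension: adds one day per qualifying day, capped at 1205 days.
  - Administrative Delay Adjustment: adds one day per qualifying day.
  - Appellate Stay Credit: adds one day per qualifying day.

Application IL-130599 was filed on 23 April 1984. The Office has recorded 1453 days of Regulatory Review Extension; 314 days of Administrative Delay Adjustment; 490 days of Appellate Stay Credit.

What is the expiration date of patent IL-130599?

Base term: filing date + 15 years → 23 April 1999.
Regulatory Review Extension: 1453 days claimed exceeds the 1205-day cap, so +1205 days → 10 August 2002.
Administrative Delay Adjustment: +314 days → 20 June 2003.
Appellate Stay Credit: +490 days → 22 October 2004.

October 22, 2004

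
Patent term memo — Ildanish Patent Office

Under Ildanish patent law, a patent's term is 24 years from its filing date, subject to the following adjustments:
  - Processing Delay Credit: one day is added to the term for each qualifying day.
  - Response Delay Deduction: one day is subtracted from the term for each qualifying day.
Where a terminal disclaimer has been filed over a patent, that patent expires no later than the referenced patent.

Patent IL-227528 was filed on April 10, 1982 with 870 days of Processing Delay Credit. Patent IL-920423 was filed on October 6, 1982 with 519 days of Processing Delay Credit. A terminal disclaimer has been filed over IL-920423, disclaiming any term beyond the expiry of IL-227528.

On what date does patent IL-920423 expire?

2008-03-08

Natural term of IL-920423:
  Base: filing + 24 years → 6 October 2006.
  Processing Delay Credit: +519 days → 8 March 2008.
Expiry of referenced patent IL-227528:
  Base: filing + 24 years → 10 April 2006.
  Processing Delay Credit: +870 days → 27 August 2008.
Terminal disclaimer: IL-920423 expires on the earlier of 8 March 2008 and 27 August 2008.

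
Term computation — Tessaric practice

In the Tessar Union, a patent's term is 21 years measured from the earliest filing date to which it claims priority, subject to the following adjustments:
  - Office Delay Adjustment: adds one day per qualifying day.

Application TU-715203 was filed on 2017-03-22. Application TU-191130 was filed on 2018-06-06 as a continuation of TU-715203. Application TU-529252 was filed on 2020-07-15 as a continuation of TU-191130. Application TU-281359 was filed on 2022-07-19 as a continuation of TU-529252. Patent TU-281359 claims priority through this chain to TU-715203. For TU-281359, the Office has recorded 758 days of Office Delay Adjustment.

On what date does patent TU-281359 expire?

April 18, 2040

Earliest priority filing: 22 March 2017.
Base term: 22 March 2017 + 21 years → 22 March 2038.
Office Delay Adjustment: +758 days → 18 April 2040.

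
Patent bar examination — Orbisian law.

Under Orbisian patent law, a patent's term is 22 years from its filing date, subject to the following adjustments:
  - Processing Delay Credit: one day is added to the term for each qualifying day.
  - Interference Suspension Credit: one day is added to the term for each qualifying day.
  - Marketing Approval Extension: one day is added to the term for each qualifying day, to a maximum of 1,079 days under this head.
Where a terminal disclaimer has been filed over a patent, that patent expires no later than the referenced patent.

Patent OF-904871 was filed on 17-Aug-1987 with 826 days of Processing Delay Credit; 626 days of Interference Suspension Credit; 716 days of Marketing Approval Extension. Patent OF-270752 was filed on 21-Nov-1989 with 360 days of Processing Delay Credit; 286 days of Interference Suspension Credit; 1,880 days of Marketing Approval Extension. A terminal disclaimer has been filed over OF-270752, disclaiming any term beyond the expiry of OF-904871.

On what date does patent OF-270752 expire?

Natural term of OF-270752:
  Base: filing + 22 years → 21 November 2011.
  Processing Delay Credit: +360 days → 15 November 2012.
  Interference Suspension Credit: +286 days → 28 August 2013.
  Marketing Approval Extension: 1880 days claimed exceeds the 1079-day cap, so +1079 days → 11 August 2016.
Expiry of referenced patent OF-904871:
  Base: filing + 22 years → 17 August 2009.
  Processing Delay Credit: +826 days → 21 November 2011.
  Interference Suspension Credit: +626 days → 8 August 2013.
  Marketing Approval Extension: 716 days (within the 1079-day cap) → +716 days → 25 July 2015.
Terminal disclaimer: OF-270752 expires on the earlier of 11 August 2016 and 25 July 2015.

2015-07-25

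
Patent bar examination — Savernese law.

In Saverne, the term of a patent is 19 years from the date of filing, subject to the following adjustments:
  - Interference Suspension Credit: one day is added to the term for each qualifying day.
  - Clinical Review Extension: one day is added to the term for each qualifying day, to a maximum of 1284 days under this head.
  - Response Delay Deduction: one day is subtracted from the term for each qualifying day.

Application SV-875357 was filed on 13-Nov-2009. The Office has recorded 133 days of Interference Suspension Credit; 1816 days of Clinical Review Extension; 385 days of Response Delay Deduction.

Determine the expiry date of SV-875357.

Base term: filing date + 19 years → 13 November 2028.
Interference Suspension Credit: +133 days → 26 March 2029.
Clinical Review Extension: 1816 days claimed exceeds the 1284-day cap, so +1284 days → 30 September 2032.
Response Delay Deduction: −385 days → 11 September 2031.

2031-09-11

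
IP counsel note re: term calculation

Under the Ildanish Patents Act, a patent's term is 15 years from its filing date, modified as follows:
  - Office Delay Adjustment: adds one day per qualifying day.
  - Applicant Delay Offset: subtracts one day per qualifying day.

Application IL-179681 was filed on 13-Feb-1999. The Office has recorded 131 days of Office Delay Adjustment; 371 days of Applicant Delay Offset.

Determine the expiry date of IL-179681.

Base term: filing date + 15 years → 13 February 2014.
Office Delay Adjustment: +131 days → 24 June 2014.
Applicant Delay Offset: −371 days → 18 June 2013.

2013-06-18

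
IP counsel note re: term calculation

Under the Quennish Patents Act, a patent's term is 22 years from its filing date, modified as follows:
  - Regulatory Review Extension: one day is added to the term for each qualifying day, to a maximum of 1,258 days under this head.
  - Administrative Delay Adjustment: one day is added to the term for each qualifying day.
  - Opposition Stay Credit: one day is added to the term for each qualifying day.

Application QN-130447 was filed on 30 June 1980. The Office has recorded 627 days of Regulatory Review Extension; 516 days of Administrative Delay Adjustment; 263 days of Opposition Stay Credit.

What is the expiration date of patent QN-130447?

May 6, 2006

Base term: filing date + 22 years → 30 June 2002.
Regulatory Review Extension: 627 days (within the 1258-day cap) → +627 days → 18 March 2004.
Administrative Delay Adjustment: +516 days → 16 August 2005.
Opposition Stay Credit: +263 days → 6 May 2006.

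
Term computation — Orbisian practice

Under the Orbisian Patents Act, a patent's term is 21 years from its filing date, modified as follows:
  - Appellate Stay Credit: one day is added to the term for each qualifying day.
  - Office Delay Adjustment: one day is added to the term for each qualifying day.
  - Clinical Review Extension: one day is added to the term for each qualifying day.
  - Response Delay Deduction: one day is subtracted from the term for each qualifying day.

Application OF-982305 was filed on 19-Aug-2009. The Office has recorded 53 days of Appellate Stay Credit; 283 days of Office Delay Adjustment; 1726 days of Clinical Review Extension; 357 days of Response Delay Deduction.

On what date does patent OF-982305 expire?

Base term: filing date + 21 years → 19 August 2030.
Appellate Stay Credit: +53 days → 11 October 2030.
Office Delay Adjustment: +283 days → 21 July 2031.
Clinical Review Extension: +1726 days → 11 April 2036.
Response Delay Deduction: −357 days → 20 April 2035.

2035-04-20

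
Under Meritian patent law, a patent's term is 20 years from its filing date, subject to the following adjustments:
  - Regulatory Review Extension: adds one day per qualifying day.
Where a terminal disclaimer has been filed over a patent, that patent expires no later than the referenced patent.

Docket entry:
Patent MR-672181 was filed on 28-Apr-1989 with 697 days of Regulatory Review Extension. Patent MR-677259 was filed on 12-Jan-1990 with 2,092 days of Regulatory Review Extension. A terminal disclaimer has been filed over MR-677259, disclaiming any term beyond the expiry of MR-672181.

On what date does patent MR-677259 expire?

March 26, 2011

Natural term of MR-677259:
  Base: filing + 20 years → 12 January 2010.
  Regulatory Review Extension: +2092 days → 5 October 2015.
Expiry of referenced patent MR-672181:
  Base: filing + 20 years → 28 April 2009.
  Regulatory Review Extension: +697 days → 26 March 2011.
Terminal disclaimer: MR-677259 expires on the earlier of 5 October 2015 and 26 March 2011.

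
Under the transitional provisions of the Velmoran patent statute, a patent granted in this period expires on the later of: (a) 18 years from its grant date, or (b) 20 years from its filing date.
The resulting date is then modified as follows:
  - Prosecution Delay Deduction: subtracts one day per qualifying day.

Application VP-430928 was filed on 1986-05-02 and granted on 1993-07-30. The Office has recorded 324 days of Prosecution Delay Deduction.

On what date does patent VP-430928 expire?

September 9, 2010

(a) grant + 18 years → 30 July 2011.
(b) filing + 20 years → 2 May 2006.
Later of the two: 30 July 2011.
Prosecution Delay Deduction: −324 days → 9 September 2010.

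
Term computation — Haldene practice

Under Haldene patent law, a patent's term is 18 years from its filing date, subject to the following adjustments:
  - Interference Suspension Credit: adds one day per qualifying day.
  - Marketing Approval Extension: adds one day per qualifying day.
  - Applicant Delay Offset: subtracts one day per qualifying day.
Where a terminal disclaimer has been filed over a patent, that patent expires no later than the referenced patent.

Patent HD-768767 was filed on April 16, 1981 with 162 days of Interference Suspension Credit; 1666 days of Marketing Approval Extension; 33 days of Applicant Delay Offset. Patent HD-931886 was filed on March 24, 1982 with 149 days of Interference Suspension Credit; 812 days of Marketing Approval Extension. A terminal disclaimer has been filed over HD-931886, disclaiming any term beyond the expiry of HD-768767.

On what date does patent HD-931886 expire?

2002-11-10

Natural term of HD-931886:
  Base: filing + 18 years → 24 March 2000.
  Interference Suspension Credit: +149 days → 20 August 2000.
  Marketing Approval Extension: +812 days → 10 November 2002.
Expiry of referenced patent HD-768767:
  Base: filing + 18 years → 16 April 1999.
  Interference Suspension Credit: +162 days → 25 September 1999.
  Marketing Approval Extension: +1666 days → 17 April 2004.
  Applicant Delay Offset: −33 days → 15 March 2004.
Terminal disclaimer: HD-931886 expires on the earlier of 10 November 2002 and 15 March 2004.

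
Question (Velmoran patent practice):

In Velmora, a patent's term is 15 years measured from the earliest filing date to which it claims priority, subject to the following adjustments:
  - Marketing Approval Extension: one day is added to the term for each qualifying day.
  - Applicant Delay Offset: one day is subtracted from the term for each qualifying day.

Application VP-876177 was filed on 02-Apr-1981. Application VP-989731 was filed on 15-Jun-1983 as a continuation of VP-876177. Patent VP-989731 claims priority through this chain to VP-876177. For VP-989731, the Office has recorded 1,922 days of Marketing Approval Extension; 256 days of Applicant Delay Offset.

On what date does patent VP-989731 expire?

Earliest priority filing: 2 April 1981.
Base term: 2 April 1981 + 15 years → 2 April 1996.
Marketing Approval Extension: +1922 days → 7 July 2001.
Applicant Delay Offset: −256 days → 24 October 2000.

2000-10-24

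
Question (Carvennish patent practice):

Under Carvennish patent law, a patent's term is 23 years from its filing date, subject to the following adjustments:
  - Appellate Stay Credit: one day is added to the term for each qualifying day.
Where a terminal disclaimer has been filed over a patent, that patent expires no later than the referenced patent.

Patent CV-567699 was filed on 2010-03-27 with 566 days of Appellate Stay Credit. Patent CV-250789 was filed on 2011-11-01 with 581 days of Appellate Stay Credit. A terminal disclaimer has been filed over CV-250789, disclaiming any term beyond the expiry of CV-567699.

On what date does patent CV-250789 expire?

Natural term of CV-250789:
  Base: filing + 23 years → 1 November 2034.
  Appellate Stay Credit: +581 days → 4 June 2036.
Expiry of referenced patent CV-567699:
  Base: filing + 23 years → 27 March 2033.
  Appellate Stay Credit: +566 days → 14 October 2034.
Terminal disclaimer: CV-250789 expires on the earlier of 4 June 2036 and 14 October 2034.

October 14, 2034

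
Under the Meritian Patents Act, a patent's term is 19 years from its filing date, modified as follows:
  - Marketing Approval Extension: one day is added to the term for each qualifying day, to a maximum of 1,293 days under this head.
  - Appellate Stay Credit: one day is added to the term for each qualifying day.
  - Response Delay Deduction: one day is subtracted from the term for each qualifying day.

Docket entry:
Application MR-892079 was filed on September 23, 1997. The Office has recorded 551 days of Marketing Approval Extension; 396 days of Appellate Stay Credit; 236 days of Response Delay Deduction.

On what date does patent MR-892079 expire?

2018-09-04

Base term: filing date + 19 years → 23 September 2016.
Marketing Approval Extension: 551 days (within the 1293-day cap) → +551 days → 28 March 2018.
Appellate Stay Credit: +396 days → 28 April 2019.
Response Delay Deduction: −236 days → 4 September 2018.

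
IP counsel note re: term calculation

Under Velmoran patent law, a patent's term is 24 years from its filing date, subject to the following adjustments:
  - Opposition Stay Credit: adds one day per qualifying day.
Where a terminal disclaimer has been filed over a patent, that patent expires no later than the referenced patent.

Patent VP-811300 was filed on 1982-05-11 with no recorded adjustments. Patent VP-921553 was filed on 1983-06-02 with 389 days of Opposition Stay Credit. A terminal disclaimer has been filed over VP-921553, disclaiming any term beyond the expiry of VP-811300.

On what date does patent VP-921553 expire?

May 11, 2006

Natural term of VP-921553:
  Base: filing + 24 years → 2 June 2007.
  Opposition Stay Credit: +389 days → 25 June 2008.
Expiry of referenced patent VP-811300:
  Base: filing + 24 years → 11 May 2006.
Terminal disclaimer: VP-921553 expires on the earlier of 25 June 2008 and 11 May 2006.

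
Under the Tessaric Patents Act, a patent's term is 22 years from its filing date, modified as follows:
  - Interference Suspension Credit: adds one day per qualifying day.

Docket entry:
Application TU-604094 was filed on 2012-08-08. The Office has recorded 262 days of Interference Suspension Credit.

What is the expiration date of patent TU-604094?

April 27, 2035

Base term: filing date + 22 years → 8 August 2034.
Interference Suspension Credit: +262 days → 27 April 2035.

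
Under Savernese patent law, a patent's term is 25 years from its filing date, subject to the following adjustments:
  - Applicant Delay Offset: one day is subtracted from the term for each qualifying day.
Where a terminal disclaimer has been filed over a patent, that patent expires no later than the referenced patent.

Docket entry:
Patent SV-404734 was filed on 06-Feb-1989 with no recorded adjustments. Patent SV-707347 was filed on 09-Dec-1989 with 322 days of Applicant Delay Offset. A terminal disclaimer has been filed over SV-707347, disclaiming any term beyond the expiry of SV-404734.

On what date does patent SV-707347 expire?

Natural term of SV-707347:
  Base: filing + 25 years → 9 December 2014.
  Applicant Delay Offset: −322 days → 21 January 2014.
Expiry of referenced patent SV-404734:
  Base: filing + 25 years → 6 February 2014.
Terminal disclaimer: SV-707347 expires on the earlier of 21 January 2014 and 6 February 2014.

January 21, 2014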